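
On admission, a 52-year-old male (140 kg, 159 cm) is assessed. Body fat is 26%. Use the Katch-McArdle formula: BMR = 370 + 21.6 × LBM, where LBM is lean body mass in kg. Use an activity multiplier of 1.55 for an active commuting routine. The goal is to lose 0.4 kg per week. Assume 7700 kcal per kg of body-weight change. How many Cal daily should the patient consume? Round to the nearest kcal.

LBM = 140 × (1 − 0.26) = 103.6 kg. Katch-McArdle: BMR = 370 + 21.6 × 103.6 = 2607.76 kcal/day.
TEE = 2607.76 × 1.55 = 4042.028 kcal/day.
Required daily deficit = 0.4 × 7700 ÷ 7 = 440 kcal/day.
Target intake = 4042.028 − 440 = 3602.028 kcal/day.

3602 Cal daily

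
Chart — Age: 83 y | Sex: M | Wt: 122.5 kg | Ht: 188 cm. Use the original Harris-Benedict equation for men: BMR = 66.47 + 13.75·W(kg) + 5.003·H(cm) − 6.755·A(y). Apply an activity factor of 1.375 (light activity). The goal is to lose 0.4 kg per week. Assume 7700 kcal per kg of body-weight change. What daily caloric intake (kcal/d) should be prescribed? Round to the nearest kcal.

Harris-Benedict: BMR = 66.47 + 13.75(122.5) + 5.003(188) − 6.755(83) = 2130.744 kcal/day.
TEE = 2130.744 × 1.375 = 2929.773 kcal/day.
Required daily deficit = 0.4 × 7700 ÷ 7 = 440 kcal/day.
Target intake = 2929.773 − 440 = 2489.773 kcal/day.

2490 kcal/d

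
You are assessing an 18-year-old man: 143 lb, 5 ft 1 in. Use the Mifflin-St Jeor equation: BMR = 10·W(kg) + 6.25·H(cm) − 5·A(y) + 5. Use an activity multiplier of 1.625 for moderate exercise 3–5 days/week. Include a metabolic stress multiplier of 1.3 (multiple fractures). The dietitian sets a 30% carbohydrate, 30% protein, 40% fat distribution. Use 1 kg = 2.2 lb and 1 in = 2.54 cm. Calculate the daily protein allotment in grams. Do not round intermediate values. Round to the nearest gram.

243 g/day

Convert to metric: weight = 143 ÷ 2.2 = 65 kg; height = (5×12 + 1) × 2.54 = 61 × 2.54 = 154.94 cm.
Mifflin-St Jeor (male): BMR = 10(65) + 6.25(154.94) − 5(18) + 5 = 650 + 968.375 − 90 + 5 = 1533.375 kcal/day.
TEE = 1533.375 × 1.625 = 2491.7344 kcal/day.
With stress factor 1.3: 2491.7344 × 1.3 = 3239.2547 kcal/day.
Protein energy = 30% × 3239.2547 = 971.7764 kcal.
Protein = 971.7764 ÷ 4 kcal/g = 242.9441 g.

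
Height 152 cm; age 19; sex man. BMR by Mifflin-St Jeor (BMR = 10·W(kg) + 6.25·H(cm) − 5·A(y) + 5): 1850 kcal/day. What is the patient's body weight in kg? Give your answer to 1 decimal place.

1850 = 10·W + 6.25(152) − 5(19) + 5
10·W = 1850 − 860 = 990, so W = 99 kg.

99.0 kg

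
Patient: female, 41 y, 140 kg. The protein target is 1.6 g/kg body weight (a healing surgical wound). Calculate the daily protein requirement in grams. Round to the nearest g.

Protein = 1.6 g/kg × 140 kg = 224 g/day.

224 g/day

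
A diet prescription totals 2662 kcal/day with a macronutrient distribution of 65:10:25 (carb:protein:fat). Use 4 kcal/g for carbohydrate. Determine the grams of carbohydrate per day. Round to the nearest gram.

Carbohydrate energy = 65% × 2662 = 1730.3 kcal.
At 4 kcal/g: 1730.3 ÷ 4 = 432.575 g.

433 g/day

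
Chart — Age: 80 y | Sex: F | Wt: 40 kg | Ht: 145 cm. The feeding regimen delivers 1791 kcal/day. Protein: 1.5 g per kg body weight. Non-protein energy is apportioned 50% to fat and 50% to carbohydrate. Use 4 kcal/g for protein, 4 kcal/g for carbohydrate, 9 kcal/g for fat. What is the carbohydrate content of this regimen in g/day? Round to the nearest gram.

194 g/day

Protein = 1.5 × 40 = 60 g → 60 × 4 = 240 kcal.
Non-protein calories = 1791 − 240 = 1551 kcal.
Fat: 50% × 1551 = 775.5 kcal; carbohydrate: 775.5 kcal.
Carbohydrate: 775.5 kcal ÷ 4 kcal/g = 193.875 g.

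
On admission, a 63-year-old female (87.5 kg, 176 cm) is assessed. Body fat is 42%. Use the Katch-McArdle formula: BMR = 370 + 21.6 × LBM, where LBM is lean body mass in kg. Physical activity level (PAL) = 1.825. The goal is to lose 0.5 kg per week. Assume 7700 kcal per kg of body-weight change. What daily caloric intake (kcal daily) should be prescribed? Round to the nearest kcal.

2126 kcal daily

LBM = 87.5 × (1 − 0.42) = 50.75 kg. Katch-McArdle: BMR = 370 + 21.6 × 50.75 = 1466.2 kcal/day.
TEE = 1466.2 × 1.825 = 2675.815 kcal/day.
Required daily deficit = 0.5 × 7700 ÷ 7 = 550 kcal/day.
Target intake = 2675.815 − 550 = 2125.815 kcal/day.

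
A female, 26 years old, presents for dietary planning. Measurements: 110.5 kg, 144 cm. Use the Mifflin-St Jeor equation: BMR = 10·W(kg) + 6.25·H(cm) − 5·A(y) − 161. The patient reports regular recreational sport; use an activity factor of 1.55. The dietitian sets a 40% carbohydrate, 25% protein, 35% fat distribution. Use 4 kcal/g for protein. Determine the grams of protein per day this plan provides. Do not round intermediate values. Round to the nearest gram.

Mifflin-St Jeor (female): BMR = 10(110.5) + 6.25(144) − 5(26) − 161 = 1105 + 900 − 130 − 161 = 1714 kcal/day.
TEE = 1714 × 1.55 = 2656.7 kcal/day.
Protein energy = 25% × 2656.7 = 664.175 kcal.
Protein = 664.175 ÷ 4 kcal/g = 166.0438 g.

166 g/day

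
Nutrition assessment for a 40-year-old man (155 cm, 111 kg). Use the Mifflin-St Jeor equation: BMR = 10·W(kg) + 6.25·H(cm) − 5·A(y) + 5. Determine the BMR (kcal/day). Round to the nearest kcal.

Mifflin-St Jeor (male): BMR = 10(111) + 6.25(155) − 5(40) + 5 = 1110 + 968.75 − 200 + 5 = 1883.75 kcal/day.

1884 kcal/day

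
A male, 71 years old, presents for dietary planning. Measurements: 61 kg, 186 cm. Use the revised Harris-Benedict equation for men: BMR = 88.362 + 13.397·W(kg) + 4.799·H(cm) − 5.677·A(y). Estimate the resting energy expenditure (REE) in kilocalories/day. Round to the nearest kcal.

1395 kilocalories/day

Harris-Benedict: BMR = 88.362 + 13.397(61) + 4.799(186) − 5.677(71) = 1395.126 kcal/day.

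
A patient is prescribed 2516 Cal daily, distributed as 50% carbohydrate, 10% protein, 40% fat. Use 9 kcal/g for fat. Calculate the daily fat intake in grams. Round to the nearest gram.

112 g/day

Fat energy = 40% × 2516 = 1006.4 kcal.
At 9 kcal/g: 1006.4 ÷ 9 = 111.8222 g.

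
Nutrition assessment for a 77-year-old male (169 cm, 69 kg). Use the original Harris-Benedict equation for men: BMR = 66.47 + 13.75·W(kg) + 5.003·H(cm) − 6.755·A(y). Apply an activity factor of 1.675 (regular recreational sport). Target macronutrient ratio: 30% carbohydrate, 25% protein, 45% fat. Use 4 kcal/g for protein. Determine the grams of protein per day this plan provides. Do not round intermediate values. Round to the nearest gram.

140 g/day

Harris-Benedict: BMR = 66.47 + 13.75(69) + 5.003(169) − 6.755(77) = 1340.592 kcal/day.
TEE = 1340.592 × 1.675 = 2245.4916 kcal/day.
Protein energy = 25% × 2245.4916 = 561.3729 kcal.
Protein = 561.3729 ÷ 4 kcal/g = 140.3432 g.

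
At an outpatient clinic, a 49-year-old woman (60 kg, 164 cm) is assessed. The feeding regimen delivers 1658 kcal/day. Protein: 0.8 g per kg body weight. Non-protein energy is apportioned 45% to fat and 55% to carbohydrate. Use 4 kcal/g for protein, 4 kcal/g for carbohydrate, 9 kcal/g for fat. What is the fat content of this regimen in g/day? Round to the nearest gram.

Protein = 0.8 × 60 = 48 g → 48 × 4 = 192 kcal.
Non-protein calories = 1658 − 192 = 1466 kcal.
Fat: 45% × 1466 = 659.7 kcal; carbohydrate: 806.3 kcal.
Fat: 659.7 kcal ÷ 9 kcal/g = 73.3 g.

73 g/day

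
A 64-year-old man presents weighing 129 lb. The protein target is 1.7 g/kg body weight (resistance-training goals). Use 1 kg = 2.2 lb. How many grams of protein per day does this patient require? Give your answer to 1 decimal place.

Weight in kg = 129 ÷ 2.2 = 58.6364 kg.
Protein = 1.7 g/kg × 58.6364 kg = 99.6818 g/day.

99.7 g/day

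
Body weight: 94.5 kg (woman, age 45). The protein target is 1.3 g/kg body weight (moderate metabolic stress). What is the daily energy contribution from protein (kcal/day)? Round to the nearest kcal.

491 kcal/day

Protein = 1.3 g/kg × 94.5 kg = 122.85 g/day.
Protein energy = 122.85 g × 4 kcal/g = 491.4 kcal/day.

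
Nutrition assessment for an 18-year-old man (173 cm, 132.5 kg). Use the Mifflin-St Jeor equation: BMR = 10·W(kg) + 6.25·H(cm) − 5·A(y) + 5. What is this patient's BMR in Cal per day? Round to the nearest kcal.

2321 Cal per day

Mifflin-St Jeor (male): BMR = 10(132.5) + 6.25(173) − 5(18) + 5 = 1325 + 1081.25 − 90 + 5 = 2321.25 kcal/day.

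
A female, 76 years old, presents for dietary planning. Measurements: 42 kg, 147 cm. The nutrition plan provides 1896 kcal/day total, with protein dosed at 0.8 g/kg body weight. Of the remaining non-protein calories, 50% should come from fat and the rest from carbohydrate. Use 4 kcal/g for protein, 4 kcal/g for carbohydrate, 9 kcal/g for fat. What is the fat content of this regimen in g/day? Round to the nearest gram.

Protein = 0.8 × 42 = 33.6 g → 33.6 × 4 = 134.4 kcal.
Non-protein calories = 1896 − 134.4 = 1761.6 kcal.
Fat: 50% × 1761.6 = 880.8 kcal; carbohydrate: 880.8 kcal.
Fat: 880.8 kcal ÷ 9 kcal/g = 97.8667 g.

98 g/day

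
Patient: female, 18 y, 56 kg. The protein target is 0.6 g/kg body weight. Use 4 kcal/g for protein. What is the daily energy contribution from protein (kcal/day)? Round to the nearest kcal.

134 kcal/day

Protein = 0.6 g/kg × 56 kg = 33.6 g/day.
Protein energy = 33.6 g × 4 kcal/g = 134.4 kcal/day.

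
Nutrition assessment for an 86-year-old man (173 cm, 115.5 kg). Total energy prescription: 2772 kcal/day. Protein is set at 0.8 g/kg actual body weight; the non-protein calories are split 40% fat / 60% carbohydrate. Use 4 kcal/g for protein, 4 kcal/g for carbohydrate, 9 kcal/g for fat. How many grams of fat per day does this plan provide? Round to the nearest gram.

107 g/day

Protein = 0.8 × 115.5 = 92.4 g → 92.4 × 4 = 369.6 kcal.
Non-protein calories = 2772 − 369.6 = 2402.4 kcal.
Fat: 40% × 2402.4 = 960.96 kcal; carbohydrate: 1441.44 kcal.
Fat: 960.96 kcal ÷ 9 kcal/g = 106.7733 g.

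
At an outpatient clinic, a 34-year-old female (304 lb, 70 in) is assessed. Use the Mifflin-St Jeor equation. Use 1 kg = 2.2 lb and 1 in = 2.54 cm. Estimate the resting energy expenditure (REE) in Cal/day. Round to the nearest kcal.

Convert to metric: weight = 304 ÷ 2.2 = 138.1818 kg; height = 70 × 2.54 = 177.8 cm.
Mifflin-St Jeor (female): BMR = 10(138.1818) + 6.25(177.8) − 5(34) − 161 = 1381.8182 + 1111.25 − 170 − 161 = 2162.0682 kcal/day.

2162 Cal/day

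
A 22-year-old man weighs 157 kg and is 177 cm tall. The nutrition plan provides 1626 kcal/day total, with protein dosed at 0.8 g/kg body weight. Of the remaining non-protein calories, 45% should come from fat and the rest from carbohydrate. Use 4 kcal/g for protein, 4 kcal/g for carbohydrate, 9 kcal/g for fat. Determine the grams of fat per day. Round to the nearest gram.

56 g/day

Protein = 0.8 × 157 = 125.6 g → 125.6 × 4 = 502.4 kcal.
Non-protein calories = 1626 − 502.4 = 1123.6 kcal.
Fat: 45% × 1123.6 = 505.62 kcal; carbohydrate: 617.98 kcal.
Fat: 505.62 kcal ÷ 9 kcal/g = 56.18 g.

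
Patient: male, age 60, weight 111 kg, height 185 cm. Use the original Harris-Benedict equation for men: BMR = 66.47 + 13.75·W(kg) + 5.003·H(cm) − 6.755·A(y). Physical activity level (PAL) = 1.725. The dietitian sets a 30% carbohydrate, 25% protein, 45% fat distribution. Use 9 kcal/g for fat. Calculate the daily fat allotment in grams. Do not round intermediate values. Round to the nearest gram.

Harris-Benedict: BMR = 66.47 + 13.75(111) + 5.003(185) − 6.755(60) = 2112.975 kcal/day.
TEE = 2112.975 × 1.725 = 3644.8819 kcal/day.
Fat energy = 45% × 3644.8819 = 1640.1968 kcal.
Fat = 1640.1968 ÷ 9 kcal/g = 182.2441 g.

182 g/day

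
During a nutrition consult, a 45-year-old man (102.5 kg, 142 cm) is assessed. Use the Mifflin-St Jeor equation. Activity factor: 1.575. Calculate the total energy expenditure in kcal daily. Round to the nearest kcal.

Mifflin-St Jeor (male): BMR = 10(102.5) + 6.25(142) − 5(45) + 5 = 1025 + 887.5 − 225 + 5 = 1692.5 kcal/day.
TEE = BMR × activity factor = 1692.5 × 1.575 = 2665.6875 kcal/day.

2666 kcal daily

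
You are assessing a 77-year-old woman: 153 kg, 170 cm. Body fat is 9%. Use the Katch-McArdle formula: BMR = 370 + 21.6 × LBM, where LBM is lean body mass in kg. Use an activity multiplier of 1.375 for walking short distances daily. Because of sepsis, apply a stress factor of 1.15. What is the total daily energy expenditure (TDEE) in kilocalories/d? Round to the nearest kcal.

5340 kilocalories/d

LBM = 153 × (1 − 0.09) = 139.23 kg. Katch-McArdle: BMR = 370 + 21.6 × 139.23 = 3377.368 kcal/day.
TEE = BMR × activity factor = 3377.368 × 1.375 = 4643.881 kcal/day.
Apply stress factor: 4643.881 × 1.15 = 5340.4632 kcal/day.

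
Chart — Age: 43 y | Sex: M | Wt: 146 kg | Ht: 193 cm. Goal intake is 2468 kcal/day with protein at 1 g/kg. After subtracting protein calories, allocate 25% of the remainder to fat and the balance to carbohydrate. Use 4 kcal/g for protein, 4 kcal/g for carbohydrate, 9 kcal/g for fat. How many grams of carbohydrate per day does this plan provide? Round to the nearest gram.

353 g/day

Protein = 1 × 146 = 146 g → 146 × 4 = 584 kcal.
Non-protein calories = 2468 − 584 = 1884 kcal.
Fat: 25% × 1884 = 471 kcal; carbohydrate: 1413 kcal.
Carbohydrate: 1413 kcal ÷ 4 kcal/g = 353.25 g.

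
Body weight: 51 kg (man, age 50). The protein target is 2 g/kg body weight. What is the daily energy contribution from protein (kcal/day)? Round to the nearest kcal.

Protein = 2 g/kg × 51 kg = 102 g/day.
Protein energy = 102 g × 4 kcal/g = 408 kcal/day.

408 kcal/day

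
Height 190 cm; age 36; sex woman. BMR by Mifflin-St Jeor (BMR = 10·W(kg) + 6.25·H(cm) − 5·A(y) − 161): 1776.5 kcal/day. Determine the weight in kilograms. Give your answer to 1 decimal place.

93.0 kg

1776.5 = 10·W + 6.25(190) − 5(36) − 161
10·W = 1776.5 − 846.5 = 930, so W = 93 kg.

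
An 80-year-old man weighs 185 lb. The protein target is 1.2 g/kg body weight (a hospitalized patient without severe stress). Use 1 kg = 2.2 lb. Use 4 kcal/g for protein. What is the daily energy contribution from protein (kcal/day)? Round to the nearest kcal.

404 kcal/day

Weight in kg = 185 ÷ 2.2 = 84.0909 kg.
Protein = 1.2 g/kg × 84.0909 kg = 100.9091 g/day.
Protein energy = 100.9091 g × 4 kcal/g = 403.6364 kcal/day.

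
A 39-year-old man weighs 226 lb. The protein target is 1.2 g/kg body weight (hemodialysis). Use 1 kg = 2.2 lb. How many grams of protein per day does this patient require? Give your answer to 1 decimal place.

123.3 g/day

Weight in kg = 226 ÷ 2.2 = 102.7273 kg.
Protein = 1.2 g/kg × 102.7273 kg = 123.2727 g/day.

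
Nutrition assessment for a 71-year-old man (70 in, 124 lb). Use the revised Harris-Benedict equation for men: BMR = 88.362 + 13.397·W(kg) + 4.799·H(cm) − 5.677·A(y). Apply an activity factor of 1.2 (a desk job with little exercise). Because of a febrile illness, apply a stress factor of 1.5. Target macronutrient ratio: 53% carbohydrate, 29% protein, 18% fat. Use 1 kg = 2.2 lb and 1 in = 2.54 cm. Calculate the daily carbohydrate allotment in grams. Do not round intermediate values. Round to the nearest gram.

309 g/day

Convert to metric: weight = 124 ÷ 2.2 = 56.3636 kg; height = 70 × 2.54 = 177.8 cm.
Harris-Benedict: BMR = 88.362 + 13.397(56.3636) + 4.799(177.8) − 5.677(71) = 1293.6608 kcal/day.
TEE = 1293.6608 × 1.2 = 1552.393 kcal/day.
With stress factor 1.5: 1552.393 × 1.5 = 2328.5895 kcal/day.
Carbohydrate energy = 53% × 2328.5895 = 1234.1524 kcal.
Carbohydrate = 1234.1524 ÷ 4 kcal/g = 308.5381 g.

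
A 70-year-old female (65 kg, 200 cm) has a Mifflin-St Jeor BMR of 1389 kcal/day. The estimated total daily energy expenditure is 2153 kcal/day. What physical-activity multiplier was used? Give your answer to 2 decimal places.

1.55

Activity factor = TEE ÷ BMR = 2153 ÷ 1389 = 1.55.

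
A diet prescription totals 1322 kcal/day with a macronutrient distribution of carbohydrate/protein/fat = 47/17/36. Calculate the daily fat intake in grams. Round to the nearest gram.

53 g/day

Fat energy = 36% × 1322 = 475.92 kcal.
At 9 kcal/g: 475.92 ÷ 9 = 52.88 g.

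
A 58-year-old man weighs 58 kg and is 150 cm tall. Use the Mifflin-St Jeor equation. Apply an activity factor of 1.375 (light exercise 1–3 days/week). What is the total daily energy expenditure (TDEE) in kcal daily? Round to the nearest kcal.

1695 kcal daily

Mifflin-St Jeor (male): BMR = 10(58) + 6.25(150) − 5(58) + 5 = 580 + 937.5 − 290 + 5 = 1232.5 kcal/day.
TEE = BMR × activity factor = 1232.5 × 1.375 = 1694.6875 kcal/day.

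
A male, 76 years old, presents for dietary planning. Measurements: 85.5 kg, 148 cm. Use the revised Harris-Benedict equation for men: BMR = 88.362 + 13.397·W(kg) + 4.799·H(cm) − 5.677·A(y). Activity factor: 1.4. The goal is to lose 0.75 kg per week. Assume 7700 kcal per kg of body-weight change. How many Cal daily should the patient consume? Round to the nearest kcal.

Harris-Benedict: BMR = 88.362 + 13.397(85.5) + 4.799(148) − 5.677(76) = 1512.6055 kcal/day.
TEE = 1512.6055 × 1.4 = 2117.6477 kcal/day.
Required daily deficit = 0.75 × 7700 ÷ 7 = 825 kcal/day.
Target intake = 2117.6477 − 825 = 1292.6477 kcal/day.

1293 Cal daily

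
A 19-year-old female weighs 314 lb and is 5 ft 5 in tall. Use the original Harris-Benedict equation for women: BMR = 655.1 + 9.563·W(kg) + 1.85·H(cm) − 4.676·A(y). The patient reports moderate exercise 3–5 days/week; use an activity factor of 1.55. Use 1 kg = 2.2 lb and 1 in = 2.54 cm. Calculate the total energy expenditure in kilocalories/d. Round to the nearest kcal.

Convert to metric: weight = 314 ÷ 2.2 = 142.7273 kg; height = (5×12 + 5) × 2.54 = 65 × 2.54 = 165.1 cm.
Harris-Benedict: BMR = 655.1 + 9.563(142.7273) + 1.85(165.1) − 4.676(19) = 2236.5919 kcal/day.
TEE = BMR × activity factor = 2236.5919 × 1.55 = 3466.7175 kcal/day.

3467 kilocalories/d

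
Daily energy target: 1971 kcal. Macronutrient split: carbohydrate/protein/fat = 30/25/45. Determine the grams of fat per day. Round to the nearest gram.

99 g/day

Fat energy = 45% × 1971 = 886.95 kcal.
At 9 kcal/g: 886.95 ÷ 9 = 98.55 g.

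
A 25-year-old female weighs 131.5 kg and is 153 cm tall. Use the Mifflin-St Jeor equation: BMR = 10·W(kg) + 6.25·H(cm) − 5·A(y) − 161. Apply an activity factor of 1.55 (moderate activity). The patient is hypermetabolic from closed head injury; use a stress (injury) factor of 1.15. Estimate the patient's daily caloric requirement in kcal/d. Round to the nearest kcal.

Mifflin-St Jeor (female): BMR = 10(131.5) + 6.25(153) − 5(25) − 161 = 1315 + 956.25 − 125 − 161 = 1985.25 kcal/day.
TEE = BMR × activity factor = 1985.25 × 1.55 = 3077.1375 kcal/day.
Apply stress factor: 3077.1375 × 1.15 = 3538.7081 kcal/day.

3539 kcal/d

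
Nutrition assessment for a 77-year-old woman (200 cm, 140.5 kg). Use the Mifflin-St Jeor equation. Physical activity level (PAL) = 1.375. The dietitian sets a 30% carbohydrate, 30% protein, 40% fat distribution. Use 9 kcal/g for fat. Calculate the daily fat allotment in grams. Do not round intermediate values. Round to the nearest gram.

129 g/day

Mifflin-St Jeor (female): BMR = 10(140.5) + 6.25(200) − 5(77) − 161 = 1405 + 1250 − 385 − 161 = 2109 kcal/day.
TEE = 2109 × 1.375 = 2899.875 kcal/day.
Fat energy = 40% × 2899.875 = 1159.95 kcal.
Fat = 1159.95 ÷ 9 kcal/g = 128.8833 g.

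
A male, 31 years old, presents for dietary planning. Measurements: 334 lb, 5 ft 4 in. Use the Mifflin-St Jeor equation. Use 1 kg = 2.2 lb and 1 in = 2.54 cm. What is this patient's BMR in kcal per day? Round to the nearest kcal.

2384 kcal per day

Convert to metric: weight = 334 ÷ 2.2 = 151.8182 kg; height = (5×12 + 4) × 2.54 = 64 × 2.54 = 162.56 cm.
Mifflin-St Jeor (male): BMR = 10(151.8182) + 6.25(162.56) − 5(31) + 5 = 1518.1818 + 1016 − 155 + 5 = 2384.1818 kcal/day.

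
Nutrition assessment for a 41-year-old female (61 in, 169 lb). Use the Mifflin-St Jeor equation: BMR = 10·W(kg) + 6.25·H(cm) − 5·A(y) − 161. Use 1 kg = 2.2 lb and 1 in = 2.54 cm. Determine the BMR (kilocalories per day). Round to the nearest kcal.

1371 kilocalories per day

Convert to metric: weight = 169 ÷ 2.2 = 76.8182 kg; height = 61 × 2.54 = 154.94 cm.
Mifflin-St Jeor (female): BMR = 10(76.8182) + 6.25(154.94) − 5(41) − 161 = 768.1818 + 968.375 − 205 − 161 = 1370.5568 kcal/day.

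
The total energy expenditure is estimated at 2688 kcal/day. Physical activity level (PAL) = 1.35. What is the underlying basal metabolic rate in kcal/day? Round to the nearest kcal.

BMR = TEE ÷ activity factor = 2688 ÷ 1.35 = 1991.1111 kcal/day.

1991 kcal/day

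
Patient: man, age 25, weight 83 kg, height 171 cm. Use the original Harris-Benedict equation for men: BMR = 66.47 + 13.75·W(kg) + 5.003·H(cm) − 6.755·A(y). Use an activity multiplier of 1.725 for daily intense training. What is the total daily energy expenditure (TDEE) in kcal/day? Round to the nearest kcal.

3268 kcal/day

Harris-Benedict: BMR = 66.47 + 13.75(83) + 5.003(171) − 6.755(25) = 1894.358 kcal/day.
TEE = BMR × activity factor = 1894.358 × 1.725 = 3267.7676 kcal/day.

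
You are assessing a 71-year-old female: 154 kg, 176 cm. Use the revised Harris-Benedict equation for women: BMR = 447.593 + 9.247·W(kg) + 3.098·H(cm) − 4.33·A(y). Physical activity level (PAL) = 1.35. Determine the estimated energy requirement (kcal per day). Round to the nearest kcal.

Harris-Benedict: BMR = 447.593 + 9.247(154) + 3.098(176) − 4.33(71) = 2109.449 kcal/day.
TEE = BMR × activity factor = 2109.449 × 1.35 = 2847.7562 kcal/day.

2848 kcal per day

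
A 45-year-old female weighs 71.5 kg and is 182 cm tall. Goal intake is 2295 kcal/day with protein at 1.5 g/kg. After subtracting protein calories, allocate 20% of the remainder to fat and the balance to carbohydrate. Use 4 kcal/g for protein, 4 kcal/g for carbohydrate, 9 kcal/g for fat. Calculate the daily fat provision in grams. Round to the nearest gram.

Protein = 1.5 × 71.5 = 107.25 g → 107.25 × 4 = 429 kcal.
Non-protein calories = 2295 − 429 = 1866 kcal.
Fat: 20% × 1866 = 373.2 kcal; carbohydrate: 1492.8 kcal.
Fat: 373.2 kcal ÷ 9 kcal/g = 41.4667 g.

41 g/day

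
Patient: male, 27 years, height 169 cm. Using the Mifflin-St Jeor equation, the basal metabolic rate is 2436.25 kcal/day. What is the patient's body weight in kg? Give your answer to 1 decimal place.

151.0 kg

2436.25 = 10·W + 6.25(169) − 5(27) + 5
10·W = 2436.25 − 926.25 = 1510, so W = 151 kg.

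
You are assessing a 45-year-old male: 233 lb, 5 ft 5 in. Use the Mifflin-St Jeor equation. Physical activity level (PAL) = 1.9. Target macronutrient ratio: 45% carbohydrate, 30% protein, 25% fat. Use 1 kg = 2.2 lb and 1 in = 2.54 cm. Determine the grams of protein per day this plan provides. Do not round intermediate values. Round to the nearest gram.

267 g/day

Convert to metric: weight = 233 ÷ 2.2 = 105.9091 kg; height = (5×12 + 5) × 2.54 = 65 × 2.54 = 165.1 cm.
Mifflin-St Jeor (male): BMR = 10(105.9091) + 6.25(165.1) − 5(45) + 5 = 1059.0909 + 1031.875 − 225 + 5 = 1870.9659 kcal/day.
TEE = 1870.9659 × 1.9 = 3554.8352 kcal/day.
Protein energy = 30% × 3554.8352 = 1066.4506 kcal.
Protein = 1066.4506 ÷ 4 kcal/g = 266.6126 g.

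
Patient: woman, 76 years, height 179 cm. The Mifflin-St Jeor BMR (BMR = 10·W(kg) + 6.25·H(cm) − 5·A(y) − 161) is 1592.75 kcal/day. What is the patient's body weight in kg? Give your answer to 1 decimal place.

1592.75 = 10·W + 6.25(179) − 5(76) − 161
10·W = 1592.75 − 577.75 = 1015, so W = 101.5 kg.

101.5 kg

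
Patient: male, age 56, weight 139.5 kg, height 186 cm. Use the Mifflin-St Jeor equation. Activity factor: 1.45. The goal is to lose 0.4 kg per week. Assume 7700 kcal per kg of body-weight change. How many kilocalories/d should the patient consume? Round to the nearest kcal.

Mifflin-St Jeor (male): BMR = 10(139.5) + 6.25(186) − 5(56) + 5 = 1395 + 1162.5 − 280 + 5 = 2282.5 kcal/day.
TEE = 2282.5 × 1.45 = 3309.625 kcal/day.
Required daily deficit = 0.4 × 7700 ÷ 7 = 440 kcal/day.
Target intake = 3309.625 − 440 = 2869.625 kcal/day.

2870 kilocalories/d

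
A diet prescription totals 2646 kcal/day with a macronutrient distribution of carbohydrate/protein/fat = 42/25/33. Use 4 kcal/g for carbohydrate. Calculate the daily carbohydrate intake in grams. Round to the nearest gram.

278 g/day

Carbohydrate energy = 42% × 2646 = 1111.32 kcal.
At 4 kcal/g: 1111.32 ÷ 4 = 277.83 g.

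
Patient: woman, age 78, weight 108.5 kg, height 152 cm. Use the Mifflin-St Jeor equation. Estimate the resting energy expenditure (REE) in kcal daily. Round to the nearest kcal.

1484 kcal daily

Mifflin-St Jeor (female): BMR = 10(108.5) + 6.25(152) − 5(78) − 161 = 1085 + 950 − 390 − 161 = 1484 kcal/day.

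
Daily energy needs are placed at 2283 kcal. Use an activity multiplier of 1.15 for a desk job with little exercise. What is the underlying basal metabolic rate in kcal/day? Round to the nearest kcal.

1985 kcal/day

BMR = TEE ÷ activity factor = 2283 ÷ 1.15 = 1985.2174 kcal/day.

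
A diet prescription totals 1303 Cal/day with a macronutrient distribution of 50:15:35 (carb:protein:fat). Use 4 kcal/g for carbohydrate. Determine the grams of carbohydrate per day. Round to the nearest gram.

Carbohydrate energy = 50% × 1303 = 651.5 kcal.
At 4 kcal/g: 651.5 ÷ 4 = 162.875 g.

163 g/day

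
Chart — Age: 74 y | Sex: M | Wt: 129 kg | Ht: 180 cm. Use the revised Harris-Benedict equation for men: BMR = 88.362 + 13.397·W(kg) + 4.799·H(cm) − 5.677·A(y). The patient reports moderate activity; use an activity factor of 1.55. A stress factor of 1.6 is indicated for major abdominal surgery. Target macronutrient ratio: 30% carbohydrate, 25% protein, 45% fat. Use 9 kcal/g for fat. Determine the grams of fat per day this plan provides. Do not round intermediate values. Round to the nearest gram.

280 g/day

Harris-Benedict: BMR = 88.362 + 13.397(129) + 4.799(180) − 5.677(74) = 2260.297 kcal/day.
TEE = 2260.297 × 1.55 = 3503.4604 kcal/day.
With stress factor 1.6: 3503.4604 × 1.6 = 5605.5366 kcal/day.
Fat energy = 45% × 5605.5366 = 2522.4915 kcal.
Fat = 2522.4915 ÷ 9 kcal/g = 280.2768 g.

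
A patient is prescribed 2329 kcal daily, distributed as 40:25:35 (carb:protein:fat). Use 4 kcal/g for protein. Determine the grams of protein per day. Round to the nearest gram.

Protein energy = 25% × 2329 = 582.25 kcal.
At 4 kcal/g: 582.25 ÷ 4 = 145.5625 g.

146 g/day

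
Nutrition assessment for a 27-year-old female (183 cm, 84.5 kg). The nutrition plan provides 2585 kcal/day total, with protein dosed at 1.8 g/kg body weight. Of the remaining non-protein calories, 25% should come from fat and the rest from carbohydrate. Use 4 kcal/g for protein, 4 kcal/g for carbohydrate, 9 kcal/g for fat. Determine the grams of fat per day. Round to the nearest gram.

Protein = 1.8 × 84.5 = 152.1 g → 152.1 × 4 = 608.4 kcal.
Non-protein calories = 2585 − 608.4 = 1976.6 kcal.
Fat: 25% × 1976.6 = 494.15 kcal; carbohydrate: 1482.45 kcal.
Fat: 494.15 kcal ÷ 9 kcal/g = 54.9056 g.

55 g/day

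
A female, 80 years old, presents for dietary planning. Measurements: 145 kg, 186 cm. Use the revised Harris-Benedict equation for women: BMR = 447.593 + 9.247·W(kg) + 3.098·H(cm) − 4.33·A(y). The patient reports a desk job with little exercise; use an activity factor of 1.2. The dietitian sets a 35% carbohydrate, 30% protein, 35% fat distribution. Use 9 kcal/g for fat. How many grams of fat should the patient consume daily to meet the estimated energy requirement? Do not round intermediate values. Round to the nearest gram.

Harris-Benedict: BMR = 447.593 + 9.247(145) + 3.098(186) − 4.33(80) = 2018.236 kcal/day.
TEE = 2018.236 × 1.2 = 2421.8832 kcal/day.
Fat energy = 35% × 2421.8832 = 847.6591 kcal.
Fat = 847.6591 ÷ 9 kcal/g = 94.1843 g.

94 g/day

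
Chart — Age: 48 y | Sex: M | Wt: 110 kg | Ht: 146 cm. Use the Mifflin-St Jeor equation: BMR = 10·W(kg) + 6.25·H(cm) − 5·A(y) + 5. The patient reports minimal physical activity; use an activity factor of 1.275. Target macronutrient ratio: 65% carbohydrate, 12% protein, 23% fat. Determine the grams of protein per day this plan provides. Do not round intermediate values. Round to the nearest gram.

Mifflin-St Jeor (male): BMR = 10(110) + 6.25(146) − 5(48) + 5 = 1100 + 912.5 − 240 + 5 = 1777.5 kcal/day.
TEE = 1777.5 × 1.275 = 2266.3125 kcal/day.
Protein energy = 12% × 2266.3125 = 271.9575 kcal.
Protein = 271.9575 ÷ 4 kcal/g = 67.9894 g.

68 g/day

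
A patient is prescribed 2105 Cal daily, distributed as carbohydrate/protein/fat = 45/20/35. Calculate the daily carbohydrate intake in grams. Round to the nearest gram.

237 g/day

Carbohydrate energy = 45% × 2105 = 947.25 kcal.
At 4 kcal/g: 947.25 ÷ 4 = 236.8125 g.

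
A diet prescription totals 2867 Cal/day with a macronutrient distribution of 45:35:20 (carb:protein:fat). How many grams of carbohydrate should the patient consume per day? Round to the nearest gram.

323 g/day

Carbohydrate energy = 45% × 2867 = 1290.15 kcal.
At 4 kcal/g: 1290.15 ÷ 4 = 322.5375 g.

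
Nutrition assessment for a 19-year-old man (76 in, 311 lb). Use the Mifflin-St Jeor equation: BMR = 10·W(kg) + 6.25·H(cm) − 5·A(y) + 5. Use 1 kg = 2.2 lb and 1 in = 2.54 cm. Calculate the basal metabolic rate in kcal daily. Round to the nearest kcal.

2530 kcal daily

Convert to metric: weight = 311 ÷ 2.2 = 141.3636 kg; height = 76 × 2.54 = 193.04 cm.
Mifflin-St Jeor (male): BMR = 10(141.3636) + 6.25(193.04) − 5(19) + 5 = 1413.6364 + 1206.5 − 95 + 5 = 2530.1364 kcal/day.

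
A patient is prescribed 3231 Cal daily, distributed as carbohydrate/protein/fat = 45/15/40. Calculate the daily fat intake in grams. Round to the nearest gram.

Fat energy = 40% × 3231 = 1292.4 kcal.
At 9 kcal/g: 1292.4 ÷ 9 = 143.6 g.

144 g/day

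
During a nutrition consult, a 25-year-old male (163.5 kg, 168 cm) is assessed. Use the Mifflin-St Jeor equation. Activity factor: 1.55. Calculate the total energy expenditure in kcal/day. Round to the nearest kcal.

Mifflin-St Jeor (male): BMR = 10(163.5) + 6.25(168) − 5(25) + 5 = 1635 + 1050 − 125 + 5 = 2565 kcal/day.
TEE = BMR × activity factor = 2565 × 1.55 = 3975.75 kcal/day.

3976 kcal/day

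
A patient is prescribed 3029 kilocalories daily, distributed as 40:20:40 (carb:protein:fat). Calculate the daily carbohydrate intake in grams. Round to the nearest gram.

Carbohydrate energy = 40% × 3029 = 1211.6 kcal.
At 4 kcal/g: 1211.6 ÷ 4 = 302.9 g.

303 g/day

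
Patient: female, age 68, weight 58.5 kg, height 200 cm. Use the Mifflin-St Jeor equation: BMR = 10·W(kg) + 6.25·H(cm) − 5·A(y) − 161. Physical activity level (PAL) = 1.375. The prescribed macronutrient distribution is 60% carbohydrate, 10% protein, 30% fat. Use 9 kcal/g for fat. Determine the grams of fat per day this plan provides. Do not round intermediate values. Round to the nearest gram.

61 g/day

Mifflin-St Jeor (female): BMR = 10(58.5) + 6.25(200) − 5(68) − 161 = 585 + 1250 − 340 − 161 = 1334 kcal/day.
TEE = 1334 × 1.375 = 1834.25 kcal/day.
Fat energy = 30% × 1834.25 = 550.275 kcal.
Fat = 550.275 ÷ 9 kcal/g = 61.1417 g.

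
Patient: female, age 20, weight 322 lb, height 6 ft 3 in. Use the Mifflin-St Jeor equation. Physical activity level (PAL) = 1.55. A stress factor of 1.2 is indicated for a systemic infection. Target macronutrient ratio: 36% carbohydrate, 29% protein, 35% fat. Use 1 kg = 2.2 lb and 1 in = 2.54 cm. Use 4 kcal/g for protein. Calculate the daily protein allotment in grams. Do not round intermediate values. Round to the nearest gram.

Convert to metric: weight = 322 ÷ 2.2 = 146.3636 kg; height = (6×12 + 3) × 2.54 = 75 × 2.54 = 190.5 cm.
Mifflin-St Jeor (female): BMR = 10(146.3636) + 6.25(190.5) − 5(20) − 161 = 1463.6364 + 1190.625 − 100 − 161 = 2393.2614 kcal/day.
TEE = 2393.2614 × 1.55 = 3709.5551 kcal/day.
With stress factor 1.2: 3709.5551 × 1.2 = 4451.4661 kcal/day.
Protein energy = 29% × 4451.4661 = 1290.9252 kcal.
Protein = 1290.9252 ÷ 4 kcal/g = 322.7313 g.

323 g/day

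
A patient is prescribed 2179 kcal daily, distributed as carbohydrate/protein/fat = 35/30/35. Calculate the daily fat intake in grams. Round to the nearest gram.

85 g/day

Fat energy = 35% × 2179 = 762.65 kcal.
At 9 kcal/g: 762.65 ÷ 9 = 84.7389 g.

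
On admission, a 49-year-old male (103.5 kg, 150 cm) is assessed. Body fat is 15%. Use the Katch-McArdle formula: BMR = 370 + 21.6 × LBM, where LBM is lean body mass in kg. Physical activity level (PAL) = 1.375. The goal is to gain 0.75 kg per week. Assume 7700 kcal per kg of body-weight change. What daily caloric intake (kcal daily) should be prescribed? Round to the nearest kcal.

3947 kcal daily

LBM = 103.5 × (1 − 0.15) = 87.975 kg. Katch-McArdle: BMR = 370 + 21.6 × 87.975 = 2270.26 kcal/day.
TEE = 2270.26 × 1.375 = 3121.6075 kcal/day.
Required daily surplus = 0.75 × 7700 ÷ 7 = 825 kcal/day.
Target intake = 3121.6075 + 825 = 3946.6075 kcal/day.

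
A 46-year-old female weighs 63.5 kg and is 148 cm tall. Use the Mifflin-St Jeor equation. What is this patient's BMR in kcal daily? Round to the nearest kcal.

Mifflin-St Jeor (female): BMR = 10(63.5) + 6.25(148) − 5(46) − 161 = 635 + 925 − 230 − 161 = 1169 kcal/day.

1169 kcal daily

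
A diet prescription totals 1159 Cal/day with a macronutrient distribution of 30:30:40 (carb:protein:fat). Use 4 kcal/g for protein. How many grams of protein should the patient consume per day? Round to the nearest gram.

87 g/day

Protein energy = 30% × 1159 = 347.7 kcal.
At 4 kcal/g: 347.7 ÷ 4 = 86.925 g.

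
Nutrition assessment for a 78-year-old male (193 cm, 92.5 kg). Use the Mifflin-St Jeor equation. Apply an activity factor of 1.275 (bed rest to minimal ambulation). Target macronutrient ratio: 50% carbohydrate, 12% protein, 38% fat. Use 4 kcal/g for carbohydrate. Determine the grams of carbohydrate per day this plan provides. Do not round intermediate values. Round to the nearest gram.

Mifflin-St Jeor (male): BMR = 10(92.5) + 6.25(193) − 5(78) + 5 = 925 + 1206.25 − 390 + 5 = 1746.25 kcal/day.
TEE = 1746.25 × 1.275 = 2226.4688 kcal/day.
Carbohydrate energy = 50% × 2226.4688 = 1113.2344 kcal.
Carbohydrate = 1113.2344 ÷ 4 kcal/g = 278.3086 g.

278 g/day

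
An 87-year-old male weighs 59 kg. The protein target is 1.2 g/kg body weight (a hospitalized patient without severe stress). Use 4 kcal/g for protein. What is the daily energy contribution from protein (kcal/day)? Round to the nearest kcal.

Protein = 1.2 g/kg × 59 kg = 70.8 g/day.
Protein energy = 70.8 g × 4 kcal/g = 283.2 kcal/day.

283 kcal/day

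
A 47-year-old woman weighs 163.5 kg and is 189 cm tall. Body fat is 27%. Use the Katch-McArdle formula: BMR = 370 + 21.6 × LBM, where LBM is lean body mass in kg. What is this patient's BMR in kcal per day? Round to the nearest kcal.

2948 kcal per day

LBM = 163.5 × (1 − 0.27) = 119.355 kg. Katch-McArdle: BMR = 370 + 21.6 × 119.355 = 2948.068 kcal/day.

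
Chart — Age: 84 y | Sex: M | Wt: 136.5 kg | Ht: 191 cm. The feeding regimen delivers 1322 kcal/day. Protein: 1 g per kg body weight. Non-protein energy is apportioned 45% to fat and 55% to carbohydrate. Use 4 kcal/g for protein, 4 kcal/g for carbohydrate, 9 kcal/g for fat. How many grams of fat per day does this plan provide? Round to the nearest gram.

39 g/day

Protein = 1 × 136.5 = 136.5 g → 136.5 × 4 = 546 kcal.
Non-protein calories = 1322 − 546 = 776 kcal.
Fat: 45% × 776 = 349.2 kcal; carbohydrate: 426.8 kcal.
Fat: 349.2 kcal ÷ 9 kcal/g = 38.8 g.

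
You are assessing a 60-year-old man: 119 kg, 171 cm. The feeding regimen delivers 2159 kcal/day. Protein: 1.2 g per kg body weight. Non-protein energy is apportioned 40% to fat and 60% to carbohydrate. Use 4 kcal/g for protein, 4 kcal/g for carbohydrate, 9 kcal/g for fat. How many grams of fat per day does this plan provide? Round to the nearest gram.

71 g/day

Protein = 1.2 × 119 = 142.8 g → 142.8 × 4 = 571.2 kcal.
Non-protein calories = 2159 − 571.2 = 1587.8 kcal.
Fat: 40% × 1587.8 = 635.12 kcal; carbohydrate: 952.68 kcal.
Fat: 635.12 kcal ÷ 9 kcal/g = 70.5689 g.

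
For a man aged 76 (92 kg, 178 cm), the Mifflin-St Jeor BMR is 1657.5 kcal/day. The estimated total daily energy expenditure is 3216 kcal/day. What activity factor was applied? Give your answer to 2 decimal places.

Activity factor = TEE ÷ BMR = 3216 ÷ 1657.5 = 1.94.

1.94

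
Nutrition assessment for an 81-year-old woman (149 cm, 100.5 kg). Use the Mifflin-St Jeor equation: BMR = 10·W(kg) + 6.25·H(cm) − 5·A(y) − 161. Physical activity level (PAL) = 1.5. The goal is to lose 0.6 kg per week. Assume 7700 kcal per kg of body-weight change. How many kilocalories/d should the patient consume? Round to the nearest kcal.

Mifflin-St Jeor (female): BMR = 10(100.5) + 6.25(149) − 5(81) − 161 = 1005 + 931.25 − 405 − 161 = 1370.25 kcal/day.
TEE = 1370.25 × 1.5 = 2055.375 kcal/day.
Required daily deficit = 0.6 × 7700 ÷ 7 = 660 kcal/day.
Target intake = 2055.375 − 660 = 1395.375 kcal/day.

1395 kilocalories/d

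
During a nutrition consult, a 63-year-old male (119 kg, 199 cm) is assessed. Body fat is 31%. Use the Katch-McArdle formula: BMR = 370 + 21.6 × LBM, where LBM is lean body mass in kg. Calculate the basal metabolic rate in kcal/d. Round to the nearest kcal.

2144 kcal/d

LBM = 119 × (1 − 0.31) = 82.11 kg. Katch-McArdle: BMR = 370 + 21.6 × 82.11 = 2143.576 kcal/day.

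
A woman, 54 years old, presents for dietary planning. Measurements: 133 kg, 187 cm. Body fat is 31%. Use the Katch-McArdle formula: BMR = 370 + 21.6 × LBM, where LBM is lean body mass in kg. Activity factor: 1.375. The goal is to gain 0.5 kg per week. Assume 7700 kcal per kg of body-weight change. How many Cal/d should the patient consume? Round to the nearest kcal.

LBM = 133 × (1 − 0.31) = 91.77 kg. Katch-McArdle: BMR = 370 + 21.6 × 91.77 = 2352.232 kcal/day.
TEE = 2352.232 × 1.375 = 3234.319 kcal/day.
Required daily surplus = 0.5 × 7700 ÷ 7 = 550 kcal/day.
Target intake = 3234.319 + 550 = 3784.319 kcal/day.

3784 Cal/d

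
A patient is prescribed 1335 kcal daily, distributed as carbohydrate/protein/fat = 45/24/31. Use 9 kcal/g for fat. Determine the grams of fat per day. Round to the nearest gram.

Fat energy = 31% × 1335 = 413.85 kcal.
At 9 kcal/g: 413.85 ÷ 9 = 45.9833 g.

46 g/day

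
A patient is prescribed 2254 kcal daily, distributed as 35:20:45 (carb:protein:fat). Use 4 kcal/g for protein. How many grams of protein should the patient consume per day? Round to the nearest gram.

Protein energy = 20% × 2254 = 450.8 kcal.
At 4 kcal/g: 450.8 ÷ 4 = 112.7 g.

113 g/day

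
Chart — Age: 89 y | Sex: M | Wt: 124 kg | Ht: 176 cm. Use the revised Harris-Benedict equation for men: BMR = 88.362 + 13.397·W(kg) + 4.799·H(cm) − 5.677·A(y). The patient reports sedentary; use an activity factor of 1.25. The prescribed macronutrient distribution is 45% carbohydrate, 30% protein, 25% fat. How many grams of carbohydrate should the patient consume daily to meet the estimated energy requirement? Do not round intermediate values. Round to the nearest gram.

Harris-Benedict: BMR = 88.362 + 13.397(124) + 4.799(176) − 5.677(89) = 2088.961 kcal/day.
TEE = 2088.961 × 1.25 = 2611.2013 kcal/day.
Carbohydrate energy = 45% × 2611.2013 = 1175.0406 kcal.
Carbohydrate = 1175.0406 ÷ 4 kcal/g = 293.7601 g.

294 g/day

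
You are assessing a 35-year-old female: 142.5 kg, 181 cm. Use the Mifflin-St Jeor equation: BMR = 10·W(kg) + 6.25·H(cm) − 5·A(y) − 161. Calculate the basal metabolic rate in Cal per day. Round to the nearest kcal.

Mifflin-St Jeor (female): BMR = 10(142.5) + 6.25(181) − 5(35) − 161 = 1425 + 1131.25 − 175 − 161 = 2220.25 kcal/day.

2220 Cal per day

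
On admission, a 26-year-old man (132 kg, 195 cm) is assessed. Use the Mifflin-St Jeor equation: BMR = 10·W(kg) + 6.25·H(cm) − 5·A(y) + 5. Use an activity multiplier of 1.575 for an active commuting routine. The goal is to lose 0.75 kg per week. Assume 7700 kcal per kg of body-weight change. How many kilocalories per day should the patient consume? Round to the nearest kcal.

Mifflin-St Jeor (male): BMR = 10(132) + 6.25(195) − 5(26) + 5 = 1320 + 1218.75 − 130 + 5 = 2413.75 kcal/day.
TEE = 2413.75 × 1.575 = 3801.6563 kcal/day.
Required daily deficit = 0.75 × 7700 ÷ 7 = 825 kcal/day.
Target intake = 3801.6563 − 825 = 2976.6563 kcal/day.

2977 kilocalories per day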